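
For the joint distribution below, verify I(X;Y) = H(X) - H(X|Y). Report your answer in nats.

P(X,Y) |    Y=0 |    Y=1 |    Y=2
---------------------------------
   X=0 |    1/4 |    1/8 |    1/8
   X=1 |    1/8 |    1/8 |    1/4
I(X;Y) = 0.0425 nats

Mutual information has multiple equivalent forms:
- I(X;Y) = H(X) - H(X|Y)
- I(X;Y) = H(Y) - H(Y|X)
- I(X;Y) = H(X) + H(Y) - H(X,Y)

Computing all quantities:
H(X) = 0.6931, H(Y) = 1.0822, H(X,Y) = 1.7329
H(X|Y) = 0.6507, H(Y|X) = 1.0397

Verification:
H(X) - H(X|Y) = 0.6931 - 0.6507 = 0.0425
H(Y) - H(Y|X) = 1.0822 - 1.0397 = 0.0425
H(X) + H(Y) - H(X,Y) = 0.6931 + 1.0822 - 1.7329 = 0.0425

All forms give I(X;Y) = 0.0425 nats. ✓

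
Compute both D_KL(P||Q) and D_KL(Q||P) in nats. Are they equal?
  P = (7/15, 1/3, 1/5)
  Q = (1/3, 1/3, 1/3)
D_KL(P||Q) = 0.0549, D_KL(Q||P) = 0.0581

KL divergence is not symmetric: D_KL(P||Q) ≠ D_KL(Q||P) in general.

D_KL(P||Q) = 0.0549 nats
D_KL(Q||P) = 0.0581 nats

No, they are not equal!

This asymmetry is why KL divergence is not a true distance metric.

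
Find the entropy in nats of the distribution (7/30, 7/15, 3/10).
1.0564 nats

Shannon entropy is H(X) = -Σ p(x) log p(x).

For P = (7/30, 7/15, 3/10):
H = -7/30 × log_e(7/30) -7/15 × log_e(7/15) -3/10 × log_e(3/10)
H = 1.0564 nats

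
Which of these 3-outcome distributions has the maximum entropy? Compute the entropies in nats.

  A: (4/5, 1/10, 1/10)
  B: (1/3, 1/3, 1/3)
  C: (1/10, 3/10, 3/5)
B

For a discrete distribution over n outcomes, entropy is maximized by the uniform distribution.

Computing entropies:
H(A) = 0.6390 nats
H(B) = 1.0986 nats
H(C) = 0.8979 nats

The uniform distribution (where all probabilities equal 1/3) achieves the maximum entropy of log_e(3) = 1.0986 nats.

Distribution B has the highest entropy.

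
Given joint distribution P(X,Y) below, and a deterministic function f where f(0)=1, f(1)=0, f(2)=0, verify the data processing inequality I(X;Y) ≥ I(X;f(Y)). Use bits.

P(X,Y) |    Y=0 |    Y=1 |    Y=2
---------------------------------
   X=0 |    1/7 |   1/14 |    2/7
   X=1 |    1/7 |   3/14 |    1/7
I(X;Y) = 0.0889, I(X;f(Y)) = 0.0000, inequality holds: 0.0889 ≥ 0.0000

Data Processing Inequality: For any Markov chain X → Y → Z, we have I(X;Y) ≥ I(X;Z).

Here Z = f(Y) is a deterministic function of Y, forming X → Y → Z.

Original I(X;Y) = 0.0889 bits

After applying f:
P(X,Z) where Z=f(Y):
- P(X,Z=0) = P(X,Y=1) + P(X,Y=2)
- P(X,Z=1) = P(X,Y=0)

I(X;Z) = I(X;f(Y)) = 0.0000 bits

Verification: 0.0889 ≥ 0.0000 ✓

Information cannot be created by processing; the function f can only lose information about X.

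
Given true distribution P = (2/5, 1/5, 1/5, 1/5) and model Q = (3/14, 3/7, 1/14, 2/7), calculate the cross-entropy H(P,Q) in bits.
2.2564 bits

Cross-entropy: H(P,Q) = -Σ p(x) log q(x)

Alternatively: H(P,Q) = H(P) + D_KL(P||Q)
H(P) = 1.9219 bits
D_KL(P||Q) = 0.3344 bits

H(P,Q) = 1.9219 + 0.3344 = 2.2564 bits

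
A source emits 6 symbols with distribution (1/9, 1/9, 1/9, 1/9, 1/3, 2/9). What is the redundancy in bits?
0.1656 bits

Redundancy measures how far a source is from maximum entropy:
R = H_max - H(X)

Maximum entropy for 6 symbols: H_max = log_2(6) = 2.5850 bits
Actual entropy: H(X) = 2.4194 bits
Redundancy: R = 2.5850 - 2.4194 = 0.1656 bits

This redundancy represents potential for compression: the source could be compressed by 0.1656 bits per symbol.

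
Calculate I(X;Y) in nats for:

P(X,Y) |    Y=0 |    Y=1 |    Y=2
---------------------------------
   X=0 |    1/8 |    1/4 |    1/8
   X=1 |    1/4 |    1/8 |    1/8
0.0425 nats

Mutual information: I(X;Y) = H(X) + H(Y) - H(X,Y)

Marginals:
P(X) = (1/2, 1/2), H(X) = 0.6931 nats
P(Y) = (3/8, 3/8, 1/4), H(Y) = 1.0822 nats

Joint entropy: H(X,Y) = 1.7329 nats

I(X;Y) = 0.6931 + 1.0822 - 1.7329 = 0.0425 nats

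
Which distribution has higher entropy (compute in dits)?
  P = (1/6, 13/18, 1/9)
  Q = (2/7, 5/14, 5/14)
Q

Computing entropies in dits:
H(P) = 0.3378
H(Q) = 0.4748

Distribution Q has higher entropy.

Intuition: The distribution closer to uniform (more spread out) has higher entropy.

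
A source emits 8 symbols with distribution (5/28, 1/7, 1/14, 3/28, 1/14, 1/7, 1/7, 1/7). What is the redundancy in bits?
0.0628 bits

Redundancy measures how far a source is from maximum entropy:
R = H_max - H(X)

Maximum entropy for 8 symbols: H_max = log_2(8) = 3.0000 bits
Actual entropy: H(X) = 2.9372 bits
Redundancy: R = 3.0000 - 2.9372 = 0.0628 bits

This redundancy represents potential for compression: the source could be compressed by 0.0628 bits per symbol.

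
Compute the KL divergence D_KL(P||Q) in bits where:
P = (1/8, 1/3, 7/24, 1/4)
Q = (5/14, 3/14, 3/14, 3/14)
0.2085 bits

KL divergence: D_KL(P||Q) = Σ p(x) log(p(x)/q(x))

Computing term by term:
  x=0: 1/8 × log_2[(1/8)/(5/14)] = 1/8 × -1.5146 = -0.1893
  x=1: 1/3 × log_2[(1/3)/(3/14)] = 1/3 × 0.6374 = 0.2125
  x=2: 7/24 × log_2[(7/24)/(3/14)] = 7/24 × 0.4448 = 0.1297
  x=3: 1/4 × log_2[(1/4)/(3/14)] = 1/4 × 0.2224 = 0.0556

D_KL(P||Q) = 0.2085 bits

Note: KL divergence is always non-negative and equals 0 iff P = Q.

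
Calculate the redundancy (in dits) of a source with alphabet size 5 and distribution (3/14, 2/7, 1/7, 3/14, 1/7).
0.0153 dits

Redundancy measures how far a source is from maximum entropy:
R = H_max - H(X)

Maximum entropy for 5 symbols: H_max = log_10(5) = 0.6990 dits
Actual entropy: H(X) = 0.6836 dits
Redundancy: R = 0.6990 - 0.6836 = 0.0153 dits

This redundancy represents potential for compression: the source could be compressed by 0.0153 dits per symbol.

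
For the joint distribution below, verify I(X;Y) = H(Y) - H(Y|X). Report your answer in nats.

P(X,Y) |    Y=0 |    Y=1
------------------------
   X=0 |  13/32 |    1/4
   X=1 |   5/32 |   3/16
I(X;Y) = 0.0124 nats

Mutual information has multiple equivalent forms:
- I(X;Y) = H(X) - H(X|Y)
- I(X;Y) = H(Y) - H(Y|X)
- I(X;Y) = H(X) + H(Y) - H(X,Y)

Computing all quantities:
H(X) = 0.6435, H(Y) = 0.6853, H(X,Y) = 1.3164
H(X|Y) = 0.6311, H(Y|X) = 0.6729

Verification:
H(X) - H(X|Y) = 0.6435 - 0.6311 = 0.0124
H(Y) - H(Y|X) = 0.6853 - 0.6729 = 0.0124
H(X) + H(Y) - H(X,Y) = 0.6435 + 0.6853 - 1.3164 = 0.0124

All forms give I(X;Y) = 0.0124 nats. ✓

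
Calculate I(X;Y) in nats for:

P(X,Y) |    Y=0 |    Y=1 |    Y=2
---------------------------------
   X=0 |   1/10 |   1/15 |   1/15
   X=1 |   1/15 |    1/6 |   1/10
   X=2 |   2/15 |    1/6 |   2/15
0.0204 nats

Mutual information: I(X;Y) = H(X) + H(Y) - H(X,Y)

Marginals:
P(X) = (7/30, 1/3, 13/30), H(X) = 1.0681 nats
P(Y) = (3/10, 2/5, 3/10), H(Y) = 1.0889 nats

Joint entropy: H(X,Y) = 2.1367 nats

I(X;Y) = 1.0681 + 1.0889 - 2.1367 = 0.0204 nats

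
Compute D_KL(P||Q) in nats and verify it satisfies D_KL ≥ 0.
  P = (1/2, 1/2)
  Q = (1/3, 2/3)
0.0589 nats

KL divergence satisfies the Gibbs inequality: D_KL(P||Q) ≥ 0 for all distributions P, Q.

D_KL(P||Q) = Σ p(x) log(p(x)/q(x))
Term by term:
  x=0: 1/2 × log_e[(1/2)/(1/3)] = 0.2027
  x=1: 1/2 × log_e[(1/2)/(2/3)] = -0.1438
D_KL(P||Q) = 0.0589 nats

D_KL(P||Q) = 0.0589 ≥ 0 ✓

This non-negativity is a fundamental property: relative entropy cannot be negative because it measures how different Q is from P.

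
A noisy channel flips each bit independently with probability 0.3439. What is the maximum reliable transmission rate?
0.0715 bits

For a binary symmetric channel (BSC) with error probability p:
Capacity C = 1 - H(p) bits per symbol

where H(p) = -p log₂(p) - (1-p) log₂(1-p) is the binary entropy function.

H(0.3439) = 0.9285 bits
C = 1 - 0.9285 = 0.0715 bits per symbol

This means we can reliably transmit up to 0.0715 bits of information per channel use.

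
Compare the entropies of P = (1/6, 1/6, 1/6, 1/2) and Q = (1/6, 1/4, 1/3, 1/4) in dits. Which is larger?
Q

Computing entropies in dits:
H(P) = 0.5396
H(Q) = 0.5898

Distribution Q has higher entropy.

Intuition: The distribution closer to uniform (more spread out) has higher entropy.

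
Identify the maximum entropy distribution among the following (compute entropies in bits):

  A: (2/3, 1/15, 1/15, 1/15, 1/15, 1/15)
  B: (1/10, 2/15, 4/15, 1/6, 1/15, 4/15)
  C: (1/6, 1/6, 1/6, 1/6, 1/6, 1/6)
C

For a discrete distribution over n outcomes, entropy is maximized by the uniform distribution.

Computing entropies:
H(A) = 1.6923 bits
H(B) = 2.4281 bits
H(C) = 2.5850 bits

The uniform distribution (where all probabilities equal 1/6) achieves the maximum entropy of log_2(6) = 2.5850 bits.

Distribution C has the highest entropy.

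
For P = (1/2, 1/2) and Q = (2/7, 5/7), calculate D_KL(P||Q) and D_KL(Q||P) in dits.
D_KL(P||Q) = 0.0441, D_KL(Q||P) = 0.0412

KL divergence is not symmetric: D_KL(P||Q) ≠ D_KL(Q||P) in general.

D_KL(P||Q) = 0.0441 dits
D_KL(Q||P) = 0.0412 dits

No, they are not equal!

This asymmetry is why KL divergence is not a true distance metric.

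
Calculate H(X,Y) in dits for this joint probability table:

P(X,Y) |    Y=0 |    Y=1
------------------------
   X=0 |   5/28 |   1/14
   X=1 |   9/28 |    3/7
0.5316 dits

Joint entropy is H(X,Y) = -Σ_{x,y} p(x,y) log p(x,y).

Summing over all non-zero entries:
H(X,Y) = -[5/28·log_10(5/28) + 1/14·log_10(1/14) + 9/28·log_10(9/28) + 3/7·log_10(3/7)]
H(X,Y) = 0.5316 dits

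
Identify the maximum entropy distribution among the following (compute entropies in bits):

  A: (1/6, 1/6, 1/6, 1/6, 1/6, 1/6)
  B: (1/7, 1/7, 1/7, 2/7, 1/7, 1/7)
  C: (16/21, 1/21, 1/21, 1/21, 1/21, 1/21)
A

For a discrete distribution over n outcomes, entropy is maximized by the uniform distribution.

Computing entropies:
H(A) = 2.5850 bits
H(B) = 2.5216 bits
H(C) = 1.3447 bits

The uniform distribution (where all probabilities equal 1/6) achieves the maximum entropy of log_2(6) = 2.5850 bits.

Distribution A has the highest entropy.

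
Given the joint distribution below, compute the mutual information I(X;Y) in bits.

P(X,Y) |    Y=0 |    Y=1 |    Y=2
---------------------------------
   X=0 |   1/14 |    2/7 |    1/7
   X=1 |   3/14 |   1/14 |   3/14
0.1636 bits

Mutual information: I(X;Y) = H(X) + H(Y) - H(X,Y)

Marginals:
P(X) = (1/2, 1/2), H(X) = 1.0000 bits
P(Y) = (2/7, 5/14, 5/14), H(Y) = 1.5774 bits

Joint entropy: H(X,Y) = 2.4138 bits

I(X;Y) = 1.0000 + 1.5774 - 2.4138 = 0.1636 bits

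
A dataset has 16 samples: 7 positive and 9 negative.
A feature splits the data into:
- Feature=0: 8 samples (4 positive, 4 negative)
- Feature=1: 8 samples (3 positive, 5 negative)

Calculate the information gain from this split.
0.0115 bits

Information Gain = H(Y) - H(Y|Feature)

Before split:
P(positive) = 7/16 = 0.4375
H(Y) = 0.9887 bits

After split:
Feature=0: H = 1.0000 bits (weight = 8/16)
Feature=1: H = 0.9544 bits (weight = 8/16)
H(Y|Feature) = (8/16)×1.0000 + (8/16)×0.9544 = 0.9772 bits

Information Gain = 0.9887 - 0.9772 = 0.0115 bits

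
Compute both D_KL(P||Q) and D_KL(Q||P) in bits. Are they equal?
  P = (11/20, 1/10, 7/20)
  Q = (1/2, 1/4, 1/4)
D_KL(P||Q) = 0.1133, D_KL(Q||P) = 0.1404

KL divergence is not symmetric: D_KL(P||Q) ≠ D_KL(Q||P) in general.

D_KL(P||Q) = 0.1133 bits
D_KL(Q||P) = 0.1404 bits

No, they are not equal!

This asymmetry is why KL divergence is not a true distance metric.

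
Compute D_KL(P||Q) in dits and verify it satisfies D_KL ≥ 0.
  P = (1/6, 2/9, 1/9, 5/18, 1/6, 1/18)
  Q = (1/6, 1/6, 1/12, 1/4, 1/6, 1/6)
0.0278 dits

KL divergence satisfies the Gibbs inequality: D_KL(P||Q) ≥ 0 for all distributions P, Q.

D_KL(P||Q) = Σ p(x) log(p(x)/q(x))
Term by term:
  x=0: 1/6 × log_10[(1/6)/(1/6)] = 0.0000
  x=1: 2/9 × log_10[(2/9)/(1/6)] = 0.0278
  x=2: 1/9 × log_10[(1/9)/(1/12)] = 0.0139
  x=3: 5/18 × log_10[(5/18)/(1/4)] = 0.0127
  x=4: 1/6 × log_10[(1/6)/(1/6)] = 0.0000
  x=5: 1/18 × log_10[(1/18)/(1/6)] = -0.0265
D_KL(P||Q) = 0.0278 dits

D_KL(P||Q) = 0.0278 ≥ 0 ✓

This non-negativity is a fundamental property: relative entropy cannot be negative because it measures how different Q is from P.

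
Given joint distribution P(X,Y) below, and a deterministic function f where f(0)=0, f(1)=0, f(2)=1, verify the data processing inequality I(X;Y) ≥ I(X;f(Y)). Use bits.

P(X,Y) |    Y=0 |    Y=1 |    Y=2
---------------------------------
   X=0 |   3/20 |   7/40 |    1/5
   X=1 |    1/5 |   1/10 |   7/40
I(X;Y) = 0.0195, I(X;f(Y)) = 0.0001, inequality holds: 0.0195 ≥ 0.0001

Data Processing Inequality: For any Markov chain X → Y → Z, we have I(X;Y) ≥ I(X;Z).

Here Z = f(Y) is a deterministic function of Y, forming X → Y → Z.

Original I(X;Y) = 0.0195 bits

After applying f:
P(X,Z) where Z=f(Y):
- P(X,Z=0) = P(X,Y=0) + P(X,Y=1)
- P(X,Z=1) = P(X,Y=2)

I(X;Z) = I(X;f(Y)) = 0.0001 bits

Verification: 0.0195 ≥ 0.0001 ✓

Information cannot be created by processing; the function f can only lose information about X.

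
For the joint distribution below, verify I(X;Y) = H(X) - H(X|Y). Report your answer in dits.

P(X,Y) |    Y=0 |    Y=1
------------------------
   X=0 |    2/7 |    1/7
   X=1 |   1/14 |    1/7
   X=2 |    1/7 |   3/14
I(X;Y) = 0.0189 dits

Mutual information has multiple equivalent forms:
- I(X;Y) = H(X) - H(X|Y)
- I(X;Y) = H(Y) - H(Y|X)
- I(X;Y) = H(X) + H(Y) - H(X,Y)

Computing all quantities:
H(X) = 0.4608, H(Y) = 0.3010, H(X,Y) = 0.7429
H(X|Y) = 0.4418, H(Y|X) = 0.2821

Verification:
H(X) - H(X|Y) = 0.4608 - 0.4418 = 0.0189
H(Y) - H(Y|X) = 0.3010 - 0.2821 = 0.0189
H(X) + H(Y) - H(X,Y) = 0.4608 + 0.3010 - 0.7429 = 0.0189

All forms give I(X;Y) = 0.0189 dits. ✓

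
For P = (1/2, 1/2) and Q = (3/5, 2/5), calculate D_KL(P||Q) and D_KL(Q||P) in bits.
D_KL(P||Q) = 0.0294, D_KL(Q||P) = 0.0290

KL divergence is not symmetric: D_KL(P||Q) ≠ D_KL(Q||P) in general.

D_KL(P||Q) = 0.0294 bits
D_KL(Q||P) = 0.0290 bits

No, they are not equal!

This asymmetry is why KL divergence is not a true distance metric.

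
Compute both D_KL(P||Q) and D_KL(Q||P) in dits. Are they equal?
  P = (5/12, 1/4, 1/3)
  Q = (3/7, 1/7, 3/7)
D_KL(P||Q) = 0.0193, D_KL(Q||P) = 0.0173

KL divergence is not symmetric: D_KL(P||Q) ≠ D_KL(Q||P) in general.

D_KL(P||Q) = 0.0193 dits
D_KL(Q||P) = 0.0173 dits

No, they are not equal!

This asymmetry is why KL divergence is not a true distance metric.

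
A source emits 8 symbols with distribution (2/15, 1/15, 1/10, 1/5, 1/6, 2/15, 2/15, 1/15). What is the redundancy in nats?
0.0616 nats

Redundancy measures how far a source is from maximum entropy:
R = H_max - H(X)

Maximum entropy for 8 symbols: H_max = log_e(8) = 2.0794 nats
Actual entropy: H(X) = 2.0178 nats
Redundancy: R = 2.0794 - 2.0178 = 0.0616 nats

This redundancy represents potential for compression: the source could be compressed by 0.0616 nats per symbol.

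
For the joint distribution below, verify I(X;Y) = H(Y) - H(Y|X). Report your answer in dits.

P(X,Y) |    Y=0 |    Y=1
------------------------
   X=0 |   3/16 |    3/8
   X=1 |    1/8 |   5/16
I(X;Y) = 0.0006 dits

Mutual information has multiple equivalent forms:
- I(X;Y) = H(X) - H(X|Y)
- I(X;Y) = H(Y) - H(Y|X)
- I(X;Y) = H(X) + H(Y) - H(X,Y)

Computing all quantities:
H(X) = 0.2976, H(Y) = 0.2697, H(X,Y) = 0.5668
H(X|Y) = 0.2971, H(Y|X) = 0.2692

Verification:
H(X) - H(X|Y) = 0.2976 - 0.2971 = 0.0006
H(Y) - H(Y|X) = 0.2697 - 0.2692 = 0.0006
H(X) + H(Y) - H(X,Y) = 0.2976 + 0.2697 - 0.5668 = 0.0006

All forms give I(X;Y) = 0.0006 dits. ✓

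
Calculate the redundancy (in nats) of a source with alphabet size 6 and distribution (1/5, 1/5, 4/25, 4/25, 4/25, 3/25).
0.0139 nats

Redundancy measures how far a source is from maximum entropy:
R = H_max - H(X)

Maximum entropy for 6 symbols: H_max = log_e(6) = 1.7918 nats
Actual entropy: H(X) = 1.7778 nats
Redundancy: R = 1.7918 - 1.7778 = 0.0139 nats

This redundancy represents potential for compression: the source could be compressed by 0.0139 nats per symbol.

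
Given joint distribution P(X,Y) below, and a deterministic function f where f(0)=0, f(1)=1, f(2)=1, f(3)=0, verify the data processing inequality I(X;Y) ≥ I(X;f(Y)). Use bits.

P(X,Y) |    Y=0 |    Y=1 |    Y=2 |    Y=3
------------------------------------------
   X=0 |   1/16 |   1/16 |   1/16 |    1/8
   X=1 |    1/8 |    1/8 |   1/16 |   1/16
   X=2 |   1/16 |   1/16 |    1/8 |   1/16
I(X;Y) = 0.0794, I(X;f(Y)) = 0.0182, inequality holds: 0.0794 ≥ 0.0182

Data Processing Inequality: For any Markov chain X → Y → Z, we have I(X;Y) ≥ I(X;Z).

Here Z = f(Y) is a deterministic function of Y, forming X → Y → Z.

Original I(X;Y) = 0.0794 bits

After applying f:
P(X,Z) where Z=f(Y):
- P(X,Z=0) = P(X,Y=0) + P(X,Y=3)
- P(X,Z=1) = P(X,Y=1) + P(X,Y=2)

I(X;Z) = I(X;f(Y)) = 0.0182 bits

Verification: 0.0794 ≥ 0.0182 ✓

Information cannot be created by processing; the function f can only lose information about X.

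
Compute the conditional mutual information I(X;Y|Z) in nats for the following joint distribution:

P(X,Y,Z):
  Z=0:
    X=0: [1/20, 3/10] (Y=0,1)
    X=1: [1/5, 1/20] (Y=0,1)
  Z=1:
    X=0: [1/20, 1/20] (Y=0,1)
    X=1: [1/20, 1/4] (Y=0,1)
0.1593 nats

Conditional mutual information: I(X;Y|Z) = H(X|Z) + H(Y|Z) - H(X,Y|Z)

H(Z) = 0.6730
H(X,Z) = 1.3055 → H(X|Z) = 0.6325
H(Y,Z) = 1.3055 → H(Y|Z) = 0.6325
H(X,Y,Z) = 1.7786 → H(X,Y|Z) = 1.1056

I(X;Y|Z) = 0.6325 + 0.6325 - 1.1056 = 0.1593 nats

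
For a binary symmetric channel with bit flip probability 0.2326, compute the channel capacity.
0.2175 bits

For a binary symmetric channel (BSC) with error probability p:
Capacity C = 1 - H(p) bits per symbol

where H(p) = -p log₂(p) - (1-p) log₂(1-p) is the binary entropy function.

H(0.2326) = 0.7825 bits
C = 1 - 0.7825 = 0.2175 bits per symbol

This means we can reliably transmit up to 0.2175 bits of information per channel use.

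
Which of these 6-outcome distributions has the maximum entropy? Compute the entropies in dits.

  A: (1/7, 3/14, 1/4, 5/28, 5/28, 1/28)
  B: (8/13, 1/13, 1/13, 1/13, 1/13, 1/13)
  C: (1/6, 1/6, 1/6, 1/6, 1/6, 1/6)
C

For a discrete distribution over n outcomes, entropy is maximized by the uniform distribution.

Computing entropies:
H(A) = 0.7335 dits
H(B) = 0.5582 dits
H(C) = 0.7782 dits

The uniform distribution (where all probabilities equal 1/6) achieves the maximum entropy of log_10(6) = 0.7782 dits.

Distribution C has the highest entropy.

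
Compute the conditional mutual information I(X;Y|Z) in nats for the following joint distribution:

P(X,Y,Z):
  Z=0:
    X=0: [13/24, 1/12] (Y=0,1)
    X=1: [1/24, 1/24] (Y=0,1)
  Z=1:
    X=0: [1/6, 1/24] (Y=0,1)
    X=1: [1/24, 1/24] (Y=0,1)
0.0394 nats

Conditional mutual information: I(X;Y|Z) = H(X|Z) + H(Y|Z) - H(X,Y|Z)

H(Z) = 0.6036
H(X,Z) = 1.0347 → H(X|Z) = 0.4311
H(Y,Z) = 1.1082 → H(Y|Z) = 0.5046
H(X,Y,Z) = 1.4999 → H(X,Y|Z) = 0.8963

I(X;Y|Z) = 0.4311 + 0.5046 - 0.8963 = 0.0394 nats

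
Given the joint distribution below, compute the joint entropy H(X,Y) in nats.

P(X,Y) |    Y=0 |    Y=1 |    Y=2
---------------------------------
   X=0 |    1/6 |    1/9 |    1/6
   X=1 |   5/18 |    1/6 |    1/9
1.7400 nats

Joint entropy is H(X,Y) = -Σ_{x,y} p(x,y) log p(x,y).

Summing over all non-zero entries:
H(X,Y) = -[1/6·log_e(1/6) + 1/9·log_e(1/9) + 1/6·log_e(1/6) + 5/18·log_e(5/18) + 1/6·log_e(1/6) + 1/9·log_e(1/9)]
H(X,Y) = 1.7400 nats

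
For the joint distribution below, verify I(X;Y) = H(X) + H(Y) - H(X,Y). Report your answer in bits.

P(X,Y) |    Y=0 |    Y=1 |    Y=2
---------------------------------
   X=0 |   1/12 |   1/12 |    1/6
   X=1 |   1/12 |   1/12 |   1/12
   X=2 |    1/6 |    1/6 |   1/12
I(X;Y) = 0.0546 bits

Mutual information has multiple equivalent forms:
- I(X;Y) = H(X) - H(X|Y)
- I(X;Y) = H(Y) - H(Y|X)
- I(X;Y) = H(X) + H(Y) - H(X,Y)

Computing all quantities:
H(X) = 1.5546, H(Y) = 1.5850, H(X,Y) = 3.0850
H(X|Y) = 1.5000, H(Y|X) = 1.5304

Verification:
H(X) - H(X|Y) = 1.5546 - 1.5000 = 0.0546
H(Y) - H(Y|X) = 1.5850 - 1.5304 = 0.0546
H(X) + H(Y) - H(X,Y) = 1.5546 + 1.5850 - 3.0850 = 0.0546

All forms give I(X;Y) = 0.0546 bits. ✓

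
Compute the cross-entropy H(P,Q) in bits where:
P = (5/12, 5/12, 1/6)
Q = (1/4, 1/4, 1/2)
1.8333 bits

Cross-entropy: H(P,Q) = -Σ p(x) log q(x)

Alternatively: H(P,Q) = H(P) + D_KL(P||Q)
H(P) = 1.4834 bits
D_KL(P||Q) = 0.3500 bits

H(P,Q) = 1.4834 + 0.3500 = 1.8333 bits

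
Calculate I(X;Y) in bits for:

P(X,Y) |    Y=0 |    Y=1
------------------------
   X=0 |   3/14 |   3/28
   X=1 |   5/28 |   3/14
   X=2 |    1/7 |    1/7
0.0249 bits

Mutual information: I(X;Y) = H(X) + H(Y) - H(X,Y)

Marginals:
P(X) = (9/28, 11/28, 2/7), H(X) = 1.5722 bits
P(Y) = (15/28, 13/28), H(Y) = 0.9963 bits

Joint entropy: H(X,Y) = 2.5436 bits

I(X;Y) = 1.5722 + 0.9963 - 2.5436 = 0.0249 bits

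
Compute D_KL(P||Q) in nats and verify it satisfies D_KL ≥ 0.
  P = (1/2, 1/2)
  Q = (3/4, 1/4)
0.1438 nats

KL divergence satisfies the Gibbs inequality: D_KL(P||Q) ≥ 0 for all distributions P, Q.

D_KL(P||Q) = Σ p(x) log(p(x)/q(x))
Term by term:
  x=0: 1/2 × log_e[(1/2)/(3/4)] = -0.2027
  x=1: 1/2 × log_e[(1/2)/(1/4)] = 0.3466
D_KL(P||Q) = 0.1438 nats

D_KL(P||Q) = 0.1438 ≥ 0 ✓

This non-negativity is a fundamental property: relative entropy cannot be negative because it measures how different Q is from P.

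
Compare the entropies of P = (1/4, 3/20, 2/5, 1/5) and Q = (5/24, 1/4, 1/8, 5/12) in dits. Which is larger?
P

Computing entropies in dits:
H(P) = 0.5731
H(Q) = 0.5637

Distribution P has higher entropy.

Intuition: The distribution closer to uniform (more spread out) has higher entropy.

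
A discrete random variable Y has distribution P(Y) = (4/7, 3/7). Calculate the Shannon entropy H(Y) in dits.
0.2966 dits

Shannon entropy is H(X) = -Σ p(x) log p(x).

For P = (4/7, 3/7):
H = -4/7 × log_10(4/7) -3/7 × log_10(3/7)
H = 0.2966 dits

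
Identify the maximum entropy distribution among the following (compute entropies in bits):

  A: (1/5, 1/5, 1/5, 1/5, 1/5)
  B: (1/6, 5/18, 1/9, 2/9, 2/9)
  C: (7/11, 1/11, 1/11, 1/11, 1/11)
A

For a discrete distribution over n outcomes, entropy is maximized by the uniform distribution.

Computing entropies:
H(A) = 2.3219 bits
H(B) = 2.2608 bits
H(C) = 1.6729 bits

The uniform distribution (where all probabilities equal 1/5) achieves the maximum entropy of log_2(5) = 2.3219 bits.

Distribution A has the highest entropy.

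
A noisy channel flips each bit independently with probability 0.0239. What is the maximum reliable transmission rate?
0.8372 bits

For a binary symmetric channel (BSC) with error probability p:
Capacity C = 1 - H(p) bits per symbol

where H(p) = -p log₂(p) - (1-p) log₂(1-p) is the binary entropy function.

H(0.0239) = 0.1628 bits
C = 1 - 0.1628 = 0.8372 bits per symbol

This means we can reliably transmit up to 0.8372 bits of information per channel use.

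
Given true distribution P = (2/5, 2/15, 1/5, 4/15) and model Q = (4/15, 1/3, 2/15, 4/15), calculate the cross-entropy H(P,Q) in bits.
2.0640 bits

Cross-entropy: H(P,Q) = -Σ p(x) log q(x)

Alternatively: H(P,Q) = H(P) + D_KL(P||Q)
H(P) = 1.8892 bits
D_KL(P||Q) = 0.1747 bits

H(P,Q) = 1.8892 + 0.1747 = 2.0640 bits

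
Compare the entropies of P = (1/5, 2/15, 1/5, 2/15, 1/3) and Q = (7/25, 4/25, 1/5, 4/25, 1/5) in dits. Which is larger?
Q

Computing entropies in dits:
H(P) = 0.6720
H(Q) = 0.6891

Distribution Q has higher entropy.

Intuition: The distribution closer to uniform (more spread out) has higher entropy.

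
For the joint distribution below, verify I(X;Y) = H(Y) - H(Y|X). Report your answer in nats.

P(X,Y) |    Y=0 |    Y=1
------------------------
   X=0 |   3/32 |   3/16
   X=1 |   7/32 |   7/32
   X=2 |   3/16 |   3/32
I(X;Y) = 0.0319 nats

Mutual information has multiple equivalent forms:
- I(X;Y) = H(X) - H(X|Y)
- I(X;Y) = H(Y) - H(Y|X)
- I(X;Y) = H(X) + H(Y) - H(X,Y)

Computing all quantities:
H(X) = 1.0752, H(Y) = 0.6931, H(X,Y) = 1.7365
H(X|Y) = 1.0434, H(Y|X) = 0.6613

Verification:
H(X) - H(X|Y) = 1.0752 - 1.0434 = 0.0319
H(Y) - H(Y|X) = 0.6931 - 0.6613 = 0.0319
H(X) + H(Y) - H(X,Y) = 1.0752 + 0.6931 - 1.7365 = 0.0319

All forms give I(X;Y) = 0.0319 nats. ✓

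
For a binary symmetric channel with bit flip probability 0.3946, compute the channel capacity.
0.0323 bits

For a binary symmetric channel (BSC) with error probability p:
Capacity C = 1 - H(p) bits per symbol

where H(p) = -p log₂(p) - (1-p) log₂(1-p) is the binary entropy function.

H(0.3946) = 0.9677 bits
C = 1 - 0.9677 = 0.0323 bits per symbol

This means we can reliably transmit up to 0.0323 bits of information per channel use.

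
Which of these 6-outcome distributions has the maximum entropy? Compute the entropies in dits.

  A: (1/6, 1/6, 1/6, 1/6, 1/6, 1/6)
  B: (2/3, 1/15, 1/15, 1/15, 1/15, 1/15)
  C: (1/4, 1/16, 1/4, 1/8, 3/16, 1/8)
A

For a discrete distribution over n outcomes, entropy is maximized by the uniform distribution.

Computing entropies:
H(A) = 0.7782 dits
H(B) = 0.5094 dits
H(C) = 0.7384 dits

The uniform distribution (where all probabilities equal 1/6) achieves the maximum entropy of log_10(6) = 0.7782 dits.

Distribution A has the highest entropy.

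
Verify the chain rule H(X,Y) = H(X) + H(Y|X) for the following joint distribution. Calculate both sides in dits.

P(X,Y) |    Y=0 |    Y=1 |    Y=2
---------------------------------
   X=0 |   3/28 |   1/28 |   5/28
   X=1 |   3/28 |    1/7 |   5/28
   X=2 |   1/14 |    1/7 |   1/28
H(X,Y) = 0.9018, H(X) = 0.4667, H(Y|X) = 0.4351 (all in dits)

Chain rule: H(X,Y) = H(X) + H(Y|X)

Left side — joint entropy directly:
H(X,Y) = -Σ p(x,y) log p(x,y) = 0.9018 dits

Right side — compute H(Y|X) from the conditional distributions:
P(X) = (9/28, 3/7, 1/4), so H(X) = 0.4667 dits
H(Y|X) = Σ_x P(X=x) · H(Y|X=x):
  P(Y|X=0) = (1/3, 1/9, 5/9), H(Y|X=0) = 0.4069, weight P(X=0) = 9/28
  P(Y|X=1) = (1/4, 1/3, 5/12), H(Y|X=1) = 0.4680, weight P(X=1) = 3/7
  P(Y|X=2) = (2/7, 4/7, 1/7), H(Y|X=2) = 0.4151, weight P(X=2) = 1/4
H(Y|X) = 0.4351 dits

H(X) + H(Y|X) = 0.4667 + 0.4351 = 0.9018 dits

Both sides equal 0.9018 dits. ✓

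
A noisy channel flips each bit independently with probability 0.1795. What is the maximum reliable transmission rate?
0.3210 bits

For a binary symmetric channel (BSC) with error probability p:
Capacity C = 1 - H(p) bits per symbol

where H(p) = -p log₂(p) - (1-p) log₂(1-p) is the binary entropy function.

H(0.1795) = 0.6790 bits
C = 1 - 0.6790 = 0.3210 bits per symbol

This means we can reliably transmit up to 0.3210 bits of information per channel use.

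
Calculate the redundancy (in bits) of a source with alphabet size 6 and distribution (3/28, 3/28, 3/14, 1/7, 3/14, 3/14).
0.0647 bits

Redundancy measures how far a source is from maximum entropy:
R = H_max - H(X)

Maximum entropy for 6 symbols: H_max = log_2(6) = 2.5850 bits
Actual entropy: H(X) = 2.5202 bits
Redundancy: R = 2.5850 - 2.5202 = 0.0647 bits

This redundancy represents potential for compression: the source could be compressed by 0.0647 bits per symbol.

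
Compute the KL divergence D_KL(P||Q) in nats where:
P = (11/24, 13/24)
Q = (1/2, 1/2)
0.0035 nats

KL divergence: D_KL(P||Q) = Σ p(x) log(p(x)/q(x))

Computing term by term:
  x=0: 11/24 × log_e[(11/24)/(1/2)] = 11/24 × -0.0870 = -0.0399
  x=1: 13/24 × log_e[(13/24)/(1/2)] = 13/24 × 0.0800 = 0.0434

D_KL(P||Q) = 0.0035 nats

Note: KL divergence is always non-negative and equals 0 iff P = Q.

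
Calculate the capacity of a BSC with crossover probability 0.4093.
0.0239 bits

For a binary symmetric channel (BSC) with error probability p:
Capacity C = 1 - H(p) bits per symbol

where H(p) = -p log₂(p) - (1-p) log₂(1-p) is the binary entropy function.

H(0.4093) = 0.9761 bits
C = 1 - 0.9761 = 0.0239 bits per symbol

This means we can reliably transmit up to 0.0239 bits of information per channel use.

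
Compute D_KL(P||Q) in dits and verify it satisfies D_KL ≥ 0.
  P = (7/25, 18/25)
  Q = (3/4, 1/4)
0.2109 dits

KL divergence satisfies the Gibbs inequality: D_KL(P||Q) ≥ 0 for all distributions P, Q.

D_KL(P||Q) = Σ p(x) log(p(x)/q(x))
Term by term:
  x=0: 7/25 × log_10[(7/25)/(3/4)] = -0.1198
  x=1: 18/25 × log_10[(18/25)/(1/4)] = 0.3308
D_KL(P||Q) = 0.2109 dits

D_KL(P||Q) = 0.2109 ≥ 0 ✓

This non-negativity is a fundamental property: relative entropy cannot be negative because it measures how different Q is from P.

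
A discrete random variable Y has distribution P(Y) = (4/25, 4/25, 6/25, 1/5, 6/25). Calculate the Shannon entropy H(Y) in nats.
1.5933 nats

Shannon entropy is H(X) = -Σ p(x) log p(x).

For P = (4/25, 4/25, 6/25, 1/5, 6/25):
H = -4/25 × log_e(4/25) -4/25 × log_e(4/25) -6/25 × log_e(6/25) -1/5 × log_e(1/5) -6/25 × log_e(6/25)
H = 1.5933 nats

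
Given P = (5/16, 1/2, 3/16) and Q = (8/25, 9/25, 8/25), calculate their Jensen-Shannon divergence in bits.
0.0209 bits

Jensen-Shannon divergence is:
JSD(P||Q) = 0.5 × D_KL(P||M) + 0.5 × D_KL(Q||M)
where M = 0.5 × (P + Q) is the mixture distribution.

M = 0.5 × (5/16, 1/2, 3/16) + 0.5 × (8/25, 9/25, 8/25) = (0.31625, 0.43, 0.25375)

D_KL(P||M) = 0.0216 bits
D_KL(Q||M) = 0.0203 bits

JSD(P||Q) = 0.5 × 0.0216 + 0.5 × 0.0203 = 0.0209 bits

Unlike KL divergence, JSD is symmetric and bounded: 0 ≤ JSD ≤ log(2).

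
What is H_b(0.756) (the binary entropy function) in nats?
0.5556 nats

The binary entropy function is:
H(p) = -p log(p) - (1-p) log(1-p)

H(0.756) = -0.756 × log_e(0.756) - 0.244 × log_e(0.244)
H(0.756) = 0.5556 nats

Note: Binary entropy is maximized at p=0.5 (H=1 bit) and minimized at p=0 or p=1 (H=0).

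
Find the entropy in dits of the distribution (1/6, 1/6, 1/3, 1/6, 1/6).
0.6778 dits

Shannon entropy is H(X) = -Σ p(x) log p(x).

For P = (1/6, 1/6, 1/3, 1/6, 1/6):
H = -1/6 × log_10(1/6) -1/6 × log_10(1/6) -1/3 × log_10(1/3) -1/6 × log_10(1/6) -1/6 × log_10(1/6)
H = 0.6778 dits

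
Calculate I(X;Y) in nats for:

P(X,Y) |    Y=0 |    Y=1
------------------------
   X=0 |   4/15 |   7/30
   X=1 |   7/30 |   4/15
0.0022 nats

Mutual information: I(X;Y) = H(X) + H(Y) - H(X,Y)

Marginals:
P(X) = (1/2, 1/2), H(X) = 0.6931 nats
P(Y) = (1/2, 1/2), H(Y) = 0.6931 nats

Joint entropy: H(X,Y) = 1.3841 nats

I(X;Y) = 0.6931 + 0.6931 - 1.3841 = 0.0022 nats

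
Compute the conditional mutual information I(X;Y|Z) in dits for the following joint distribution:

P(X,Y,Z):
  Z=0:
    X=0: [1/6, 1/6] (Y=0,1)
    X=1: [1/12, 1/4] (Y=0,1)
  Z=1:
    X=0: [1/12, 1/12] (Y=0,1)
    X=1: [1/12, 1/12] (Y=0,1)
0.0098 dits

Conditional mutual information: I(X;Y|Z) = H(X|Z) + H(Y|Z) - H(X,Y|Z)

H(Z) = 0.2764
H(X,Z) = 0.5775 → H(X|Z) = 0.3010
H(Y,Z) = 0.5683 → H(Y|Z) = 0.2919
H(X,Y,Z) = 0.8596 → H(X,Y|Z) = 0.5831

I(X;Y|Z) = 0.3010 + 0.2919 - 0.5831 = 0.0098 dits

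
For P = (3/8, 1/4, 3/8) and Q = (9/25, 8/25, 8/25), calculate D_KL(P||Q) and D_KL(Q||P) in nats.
D_KL(P||Q) = 0.0131, D_KL(Q||P) = 0.0135

KL divergence is not symmetric: D_KL(P||Q) ≠ D_KL(Q||P) in general.

D_KL(P||Q) = 0.0131 nats
D_KL(Q||P) = 0.0135 nats

No, they are not equal!

This asymmetry is why KL divergence is not a true distance metric.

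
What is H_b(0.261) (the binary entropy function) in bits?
0.8283 bits

The binary entropy function is:
H(p) = -p log(p) - (1-p) log(1-p)

H(0.261) = -0.261 × log_2(0.261) - 0.739 × log_2(0.739)
H(0.261) = 0.8283 bits

Note: Binary entropy is maximized at p=0.5 (H=1 bit) and minimized at p=0 or p=1 (H=0).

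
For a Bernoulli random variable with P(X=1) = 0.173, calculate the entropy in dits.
0.2000 dits

The binary entropy function is:
H(p) = -p log(p) - (1-p) log(1-p)

H(0.173) = -0.173 × log_10(0.173) - 0.827 × log_10(0.827)
H(0.173) = 0.2000 dits

Note: Binary entropy is maximized at p=0.5 (H=1 bit) and minimized at p=0 or p=1 (H=0).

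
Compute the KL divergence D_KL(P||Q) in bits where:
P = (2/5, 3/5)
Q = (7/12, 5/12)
0.0979 bits

KL divergence: D_KL(P||Q) = Σ p(x) log(p(x)/q(x))

Computing term by term:
  x=0: 2/5 × log_2[(2/5)/(7/12)] = 2/5 × -0.5443 = -0.2177
  x=1: 3/5 × log_2[(3/5)/(5/12)] = 3/5 × 0.5261 = 0.3156

D_KL(P||Q) = 0.0979 bits

Note: KL divergence is always non-negative and equals 0 iff P = Q.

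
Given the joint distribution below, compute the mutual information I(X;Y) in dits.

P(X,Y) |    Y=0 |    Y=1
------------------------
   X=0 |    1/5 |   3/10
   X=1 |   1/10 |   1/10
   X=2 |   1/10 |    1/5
0.0030 dits

Mutual information: I(X;Y) = H(X) + H(Y) - H(X,Y)

Marginals:
P(X) = (1/2, 1/5, 3/10), H(X) = 0.4472 dits
P(Y) = (2/5, 3/5), H(Y) = 0.2923 dits

Joint entropy: H(X,Y) = 0.7365 dits

I(X;Y) = 0.4472 + 0.2923 - 0.7365 = 0.0030 dits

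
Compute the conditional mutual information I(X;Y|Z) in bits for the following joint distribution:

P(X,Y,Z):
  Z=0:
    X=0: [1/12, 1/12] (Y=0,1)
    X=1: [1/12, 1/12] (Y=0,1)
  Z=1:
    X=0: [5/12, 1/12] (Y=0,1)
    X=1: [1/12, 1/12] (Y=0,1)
0.0492 bits

Conditional mutual information: I(X;Y|Z) = H(X|Z) + H(Y|Z) - H(X,Y|Z)

H(Z) = 0.9183
H(X,Z) = 1.7925 → H(X|Z) = 0.8742
H(Y,Z) = 1.7925 → H(Y|Z) = 0.8742
H(X,Y,Z) = 2.6175 → H(X,Y|Z) = 1.6992

I(X;Y|Z) = 0.8742 + 0.8742 - 1.6992 = 0.0492 bits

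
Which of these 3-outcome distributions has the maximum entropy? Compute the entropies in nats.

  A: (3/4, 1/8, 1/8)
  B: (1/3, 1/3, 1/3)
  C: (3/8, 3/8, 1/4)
B

For a discrete distribution over n outcomes, entropy is maximized by the uniform distribution.

Computing entropies:
H(A) = 0.7356 nats
H(B) = 1.0986 nats
H(C) = 1.0822 nats

The uniform distribution (where all probabilities equal 1/3) achieves the maximum entropy of log_e(3) = 1.0986 nats.

Distribution B has the highest entropy.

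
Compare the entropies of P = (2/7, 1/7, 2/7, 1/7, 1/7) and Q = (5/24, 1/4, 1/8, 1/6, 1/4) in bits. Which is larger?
Q

Computing entropies in bits:
H(P) = 2.2359
H(Q) = 2.2773

Distribution Q has higher entropy.

Intuition: The distribution closer to uniform (more spread out) has higher entropy.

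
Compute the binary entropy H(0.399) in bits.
0.9704 bits

The binary entropy function is:
H(p) = -p log(p) - (1-p) log(1-p)

H(0.399) = -0.399 × log_2(0.399) - 0.601 × log_2(0.601)
H(0.399) = 0.9704 bits

Note: Binary entropy is maximized at p=0.5 (H=1 bit) and minimized at p=0 or p=1 (H=0).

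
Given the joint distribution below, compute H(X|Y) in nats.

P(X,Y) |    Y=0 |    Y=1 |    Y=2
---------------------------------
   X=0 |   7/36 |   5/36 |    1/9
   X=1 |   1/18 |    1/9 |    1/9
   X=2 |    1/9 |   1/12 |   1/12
1.0476 nats

Using the chain rule: H(X|Y) = H(X,Y) - H(Y)

First, compute H(X,Y) = 2.1439 nats

Marginal P(Y) = (13/36, 1/3, 11/36)
H(Y) = 1.0963 nats

H(X|Y) = H(X,Y) - H(Y) = 2.1439 - 1.0963 = 1.0476 nats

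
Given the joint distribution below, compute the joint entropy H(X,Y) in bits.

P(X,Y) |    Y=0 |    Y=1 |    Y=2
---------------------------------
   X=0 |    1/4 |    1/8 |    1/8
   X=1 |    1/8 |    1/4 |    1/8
2.5000 bits

Joint entropy is H(X,Y) = -Σ_{x,y} p(x,y) log p(x,y).

Summing over all non-zero entries:
H(X,Y) = -[1/4·log_2(1/4) + 1/8·log_2(1/8) + 1/8·log_2(1/8) + 1/8·log_2(1/8) + 1/4·log_2(1/4) + 1/8·log_2(1/8)]
H(X,Y) = 2.5000 bits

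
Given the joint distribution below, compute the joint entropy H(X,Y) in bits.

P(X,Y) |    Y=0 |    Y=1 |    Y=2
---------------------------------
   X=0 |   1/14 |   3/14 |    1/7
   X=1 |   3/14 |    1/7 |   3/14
2.5027 bits

Joint entropy is H(X,Y) = -Σ_{x,y} p(x,y) log p(x,y).

Summing over all non-zero entries:
H(X,Y) = -[1/14·log_2(1/14) + 3/14·log_2(3/14) + 1/7·log_2(1/7) + 3/14·log_2(3/14) + 1/7·log_2(1/7) + 3/14·log_2(3/14)]
H(X,Y) = 2.5027 bits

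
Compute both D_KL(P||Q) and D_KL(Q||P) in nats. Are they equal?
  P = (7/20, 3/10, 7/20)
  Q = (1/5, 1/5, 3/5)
D_KL(P||Q) = 0.1289, D_KL(Q||P) = 0.1304

KL divergence is not symmetric: D_KL(P||Q) ≠ D_KL(Q||P) in general.

D_KL(P||Q) = 0.1289 nats
D_KL(Q||P) = 0.1304 nats

No, they are not equal!

This asymmetry is why KL divergence is not a true distance metric.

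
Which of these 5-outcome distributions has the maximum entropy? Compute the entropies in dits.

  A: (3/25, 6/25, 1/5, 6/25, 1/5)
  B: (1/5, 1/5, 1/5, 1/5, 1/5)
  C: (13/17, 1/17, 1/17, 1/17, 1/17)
B

For a discrete distribution over n outcomes, entropy is maximized by the uniform distribution.

Computing entropies:
H(A) = 0.6876 dits
H(B) = 0.6990 dits
H(C) = 0.3786 dits

The uniform distribution (where all probabilities equal 1/5) achieves the maximum entropy of log_10(5) = 0.6990 dits.

Distribution B has the highest entropy.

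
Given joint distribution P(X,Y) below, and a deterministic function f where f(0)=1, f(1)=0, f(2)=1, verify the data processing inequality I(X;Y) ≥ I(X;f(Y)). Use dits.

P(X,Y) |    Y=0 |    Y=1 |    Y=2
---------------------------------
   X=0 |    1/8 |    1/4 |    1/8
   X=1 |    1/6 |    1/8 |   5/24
I(X;Y) = 0.0151, I(X;f(Y)) = 0.0147, inequality holds: 0.0151 ≥ 0.0147

Data Processing Inequality: For any Markov chain X → Y → Z, we have I(X;Y) ≥ I(X;Z).

Here Z = f(Y) is a deterministic function of Y, forming X → Y → Z.

Original I(X;Y) = 0.0151 dits

After applying f:
P(X,Z) where Z=f(Y):
- P(X,Z=0) = P(X,Y=1)
- P(X,Z=1) = P(X,Y=0) + P(X,Y=2)

I(X;Z) = I(X;f(Y)) = 0.0147 dits

Verification: 0.0151 ≥ 0.0147 ✓

Information cannot be created by processing; the function f can only lose information about X.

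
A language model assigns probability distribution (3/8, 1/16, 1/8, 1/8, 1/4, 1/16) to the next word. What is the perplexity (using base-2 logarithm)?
4.8589

Perplexity is 2^H (or exp(H) for natural log).

First, H = -Σ p log p = 2.2806 bits
Perplexity = 2^2.2806 = 4.8589

Interpretation: The model's uncertainty is equivalent to choosing uniformly among 4.9 options.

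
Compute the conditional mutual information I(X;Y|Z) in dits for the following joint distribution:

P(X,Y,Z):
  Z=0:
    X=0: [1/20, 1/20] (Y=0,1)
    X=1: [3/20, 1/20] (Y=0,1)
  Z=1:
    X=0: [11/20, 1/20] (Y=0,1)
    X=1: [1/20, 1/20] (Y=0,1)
0.0238 dits

Conditional mutual information: I(X;Y|Z) = H(X|Z) + H(Y|Z) - H(X,Y|Z)

H(Z) = 0.2653
H(X,Z) = 0.4729 → H(X|Z) = 0.2076
H(Y,Z) = 0.4729 → H(Y|Z) = 0.2076
H(X,Y,Z) = 0.6567 → H(X,Y|Z) = 0.3914

I(X;Y|Z) = 0.2076 + 0.2076 - 0.3914 = 0.0238 dits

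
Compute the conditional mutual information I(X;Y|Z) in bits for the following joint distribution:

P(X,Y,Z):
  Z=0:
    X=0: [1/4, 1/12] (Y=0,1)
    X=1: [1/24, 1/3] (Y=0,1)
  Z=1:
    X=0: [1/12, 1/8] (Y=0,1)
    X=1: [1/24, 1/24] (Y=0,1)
0.2349 bits

Conditional mutual information: I(X;Y|Z) = H(X|Z) + H(Y|Z) - H(X,Y|Z)

H(Z) = 0.8709
H(X,Z) = 1.8292 → H(X|Z) = 0.9583
H(Y,Z) = 1.8506 → H(Y|Z) = 0.9797
H(X,Y,Z) = 2.5739 → H(X,Y|Z) = 1.7031

I(X;Y|Z) = 0.9583 + 0.9797 - 1.7031 = 0.2349 bits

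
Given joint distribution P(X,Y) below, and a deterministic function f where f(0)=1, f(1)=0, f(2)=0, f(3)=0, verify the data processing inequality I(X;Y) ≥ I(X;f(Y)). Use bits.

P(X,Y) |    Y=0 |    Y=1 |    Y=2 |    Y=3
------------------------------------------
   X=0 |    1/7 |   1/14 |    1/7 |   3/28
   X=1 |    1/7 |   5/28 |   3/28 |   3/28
I(X;Y) = 0.0342, I(X;f(Y)) = 0.0015, inequality holds: 0.0342 ≥ 0.0015

Data Processing Inequality: For any Markov chain X → Y → Z, we have I(X;Y) ≥ I(X;Z).

Here Z = f(Y) is a deterministic function of Y, forming X → Y → Z.

Original I(X;Y) = 0.0342 bits

After applying f:
P(X,Z) where Z=f(Y):
- P(X,Z=0) = P(X,Y=1) + P(X,Y=2) + P(X,Y=3)
- P(X,Z=1) = P(X,Y=0)

I(X;Z) = I(X;f(Y)) = 0.0015 bits

Verification: 0.0342 ≥ 0.0015 ✓

Information cannot be created by processing; the function f can only lose information about X.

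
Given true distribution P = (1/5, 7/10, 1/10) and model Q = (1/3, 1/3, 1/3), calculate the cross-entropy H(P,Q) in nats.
1.0986 nats

Cross-entropy: H(P,Q) = -Σ p(x) log q(x)

Alternatively: H(P,Q) = H(P) + D_KL(P||Q)
H(P) = 0.8018 nats
D_KL(P||Q) = 0.2968 nats

H(P,Q) = 0.8018 + 0.2968 = 1.0986 nats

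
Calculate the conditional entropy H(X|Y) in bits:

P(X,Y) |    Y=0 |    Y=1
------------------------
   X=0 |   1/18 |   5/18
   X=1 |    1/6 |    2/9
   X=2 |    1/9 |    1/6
1.5228 bits

Using the chain rule: H(X|Y) = H(X,Y) - H(Y)

First, compute H(X,Y) = 2.4411 bits

Marginal P(Y) = (1/3, 2/3)
H(Y) = 0.9183 bits

H(X|Y) = H(X,Y) - H(Y) = 2.4411 - 0.9183 = 1.5228 bits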